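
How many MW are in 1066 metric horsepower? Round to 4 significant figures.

0.7840 megawatts

1 PS = 0.000735499 MW.
Thus 1066 × 0.000735499 ≈ 0.7840 MW.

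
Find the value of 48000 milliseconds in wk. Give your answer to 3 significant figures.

1 millisecond = 1.65344 × 10^-9 wk.
Then 48000 × 1.65344 × 10^-9 ≈ 7.94 × 10^-5 wk.

7.94 × 10^-5 wk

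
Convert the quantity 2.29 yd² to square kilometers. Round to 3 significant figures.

1.91e-6 km²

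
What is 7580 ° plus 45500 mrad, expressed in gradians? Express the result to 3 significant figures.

11300 gradians

7580 ° = 8422.22 grad and 45500 mrad = 2896.62 grad.
8422.22 + 2896.62 ≈ 11300 grad.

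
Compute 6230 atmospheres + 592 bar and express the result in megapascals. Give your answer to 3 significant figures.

6230 atm = 631.255 MPa and 592 bar = 59.2000 MPa.
631.255 + 59.2000 ≈ 690 MPa.

690 megapascals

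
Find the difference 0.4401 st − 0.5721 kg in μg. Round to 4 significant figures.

0.4401 st = 2.79476 × 10^9 μg and 0.5721 kg = 5.72100 × 10^8 μg.
2.79476 × 10^9 − 5.72100 × 10^8 ≈ 2.223 × 10^9 μg.

2.223 × 10^9 micrograms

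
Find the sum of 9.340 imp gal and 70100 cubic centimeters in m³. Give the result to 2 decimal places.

0.11 cubic meters

9.340 imp gal = 0.0424605 m³ and 70100 cm³ = 0.0701000 m³.
0.0424605 + 0.0701000 ≈ 0.11 m³.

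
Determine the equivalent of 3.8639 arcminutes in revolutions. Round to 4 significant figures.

0.0001789 rev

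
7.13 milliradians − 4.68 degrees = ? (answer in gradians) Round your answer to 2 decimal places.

7.13 mrad = 0.453910 grad and 4.68 ° = 5.20000 grad.
0.453910 − 5.20000 ≈ -4.75 grad.

-4.75 gradians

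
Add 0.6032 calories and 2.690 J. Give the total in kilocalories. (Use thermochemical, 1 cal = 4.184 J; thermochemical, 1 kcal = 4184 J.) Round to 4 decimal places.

0.0012 kilocalories

0.6032 cal = 0.000603200 kcal and 2.690 J = 0.000642925 kcal.
0.000603200 + 0.000642925 ≈ 0.0012 kcal.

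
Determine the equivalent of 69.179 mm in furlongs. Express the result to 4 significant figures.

1 mm = 4.97097 × 10^-6 furlong.
Thus 69.179 × 4.97097 × 10^-6 ≈ 0.0003439 furlong.

0.0003439 furlongs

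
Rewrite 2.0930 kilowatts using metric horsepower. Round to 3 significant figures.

2.85 metric horsepower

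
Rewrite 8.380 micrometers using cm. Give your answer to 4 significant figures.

0.0008380 cm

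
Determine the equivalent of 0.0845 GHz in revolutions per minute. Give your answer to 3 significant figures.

1 GHz = 6.00000e+10 rpm.
0.0845 × 6.00000e+10 ≈ 5.07e+9 rpm.

5.07e+9 rpm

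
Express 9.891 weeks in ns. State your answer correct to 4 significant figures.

5.982e+15 nanoseconds

1 week = 6.04800e+14 ns.
9.891 × 6.04800e+14 ≈ 5.982e+15 ns.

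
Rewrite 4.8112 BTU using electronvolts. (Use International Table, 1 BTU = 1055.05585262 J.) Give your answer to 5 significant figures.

1 BTU = 6.58514 × 10^21 eV.
So 4.8112 × 6.58514 × 10^21 ≈ 3.1682 × 10^22 eV.

3.1682 × 10^22 eV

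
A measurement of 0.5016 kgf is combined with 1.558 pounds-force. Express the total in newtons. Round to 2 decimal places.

11.85 N

0.5016 kgf = 4.91902 N and 1.558 lbf = 6.93033 N.
4.91902 + 6.93033 ≈ 11.85 N.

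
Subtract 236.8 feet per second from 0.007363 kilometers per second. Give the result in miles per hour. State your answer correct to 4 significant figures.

-145.0 mph

0.007363 km/s = 16.4706 mph and 236.8 ft/s = 161.455 mph.
16.4706 − 161.455 ≈ -145.0 mph.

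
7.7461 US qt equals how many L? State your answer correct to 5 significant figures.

7.3305 liters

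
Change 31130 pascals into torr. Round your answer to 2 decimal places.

1 Pa = 0.00750062 torr.
31130 × 0.00750062 ≈ 233.49 torr.

233.49 torr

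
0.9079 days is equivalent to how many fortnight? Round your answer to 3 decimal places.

0.065 fortnight

1 d = 0.0714286 fortnight.
Thus 0.9079 × 0.0714286 ≈ 0.065 fortnight.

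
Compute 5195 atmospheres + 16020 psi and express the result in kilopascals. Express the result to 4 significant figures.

636800 kPa

5195 atm = 526383 kPa and 16020 psi = 110454 kPa.
526383 + 110454 ≈ 636800 kPa.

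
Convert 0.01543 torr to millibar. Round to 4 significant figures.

1 torr = 1.33322 mbar.
So 0.01543 × 1.33322 ≈ 0.02057 mbar.

0.02057 mbar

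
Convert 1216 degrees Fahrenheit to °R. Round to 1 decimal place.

1675.7 °R

°R = °F + 459.67.
Applying the formula gives 1675.7 °R.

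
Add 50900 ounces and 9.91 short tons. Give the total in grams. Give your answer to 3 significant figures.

50900 oz = 1.44299 × 10^6 g and 9.91 short ton = 8.99020 × 10^6 g.
1.44299 × 10^6 + 8.99020 × 10^6 ≈ 1.04 × 10^7 g.

1.04 × 10^7 grams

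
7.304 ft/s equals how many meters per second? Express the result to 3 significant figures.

2.23 meters per second

1 ft/s = 0.304800 meters per second.
Thus 7.304 × 0.304800 ≈ 2.23 m/s.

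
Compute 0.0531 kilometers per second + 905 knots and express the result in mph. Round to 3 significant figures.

1160 mph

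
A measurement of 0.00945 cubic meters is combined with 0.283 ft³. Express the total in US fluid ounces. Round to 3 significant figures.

0.00945 m³ = 319.543 US fl oz and 0.283 ft³ = 270.974 US fl oz.
319.543 + 270.974 ≈ 591 US fl oz.

591 US fl oz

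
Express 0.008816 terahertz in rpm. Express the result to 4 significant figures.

5.290e+11 rpm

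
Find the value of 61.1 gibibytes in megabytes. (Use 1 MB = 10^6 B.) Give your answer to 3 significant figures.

65600 MB

1 GiB = 1073.74 megabytes.
Then 61.1 × 1073.74 ≈ 65600 MB.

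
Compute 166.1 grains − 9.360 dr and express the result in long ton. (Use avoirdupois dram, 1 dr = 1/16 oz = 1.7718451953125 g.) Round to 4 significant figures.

-5.729 × 10^-6 long tons

166.1 gr = 1.05931 × 10^-5 long ton and 9.360 dr = 1.63225 × 10^-5 long ton.
1.05931 × 10^-5 − 1.63225 × 10^-5 ≈ -5.729 × 10^-6 long ton.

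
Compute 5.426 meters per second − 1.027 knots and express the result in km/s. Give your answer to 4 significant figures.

5.426 m/s = 0.00542600 km/s and 1.027 kn = 0.000528334 km/s.
0.00542600 − 0.000528334 ≈ 0.004898 km/s.

0.004898 km/s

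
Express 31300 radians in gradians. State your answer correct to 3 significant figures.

1.99e+6 gradians

1 rad = 63.6620 gradians.
Thus 31300 × 63.6620 ≈ 1.99e+6 grad.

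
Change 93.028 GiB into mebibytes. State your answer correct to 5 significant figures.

95261 MiB

1 GiB = 1024.00 MiB.
So 93.028 × 1024.00 ≈ 95261 MiB.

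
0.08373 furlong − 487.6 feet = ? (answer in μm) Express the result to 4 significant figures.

-1.318e+8 μm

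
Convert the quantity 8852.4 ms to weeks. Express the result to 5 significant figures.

1 ms = 1.65344 × 10^-9 wk.
So 8852.4 × 1.65344 × 10^-9 ≈ 1.4637 × 10^-5 wk.

1.4637 × 10^-5 weeks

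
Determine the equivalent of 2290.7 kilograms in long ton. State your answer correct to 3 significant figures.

2.25 long ton

1 kg = 0.000984207 long tons.
So 2290.7 × 0.000984207 ≈ 2.25 long ton.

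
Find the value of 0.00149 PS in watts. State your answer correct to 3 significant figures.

1.10 watts

1 PS = 735.499 watts.
Then 0.00149 × 735.499 ≈ 1.10 W.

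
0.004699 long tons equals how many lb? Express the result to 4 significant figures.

10.53 pounds

1 long ton = 2240.00 lb.
0.004699 × 2240.00 ≈ 10.53 lb.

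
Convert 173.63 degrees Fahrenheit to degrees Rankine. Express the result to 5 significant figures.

633.30 degrees Rankine

°R = °F + 459.67.
Applying the formula gives 633.30 °R.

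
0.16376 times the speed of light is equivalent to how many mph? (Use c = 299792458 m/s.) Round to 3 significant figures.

1.10e+8 mph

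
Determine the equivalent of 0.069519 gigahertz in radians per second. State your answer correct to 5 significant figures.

4.3680e+8 radians per second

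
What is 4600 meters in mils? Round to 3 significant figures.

1.81 × 10^8 mils

1 m = 39370.1 mil.
4600 × 39370.1 ≈ 1.81 × 10^8 mil.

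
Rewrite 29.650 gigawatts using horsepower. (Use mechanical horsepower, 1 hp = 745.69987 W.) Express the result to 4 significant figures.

3.976e+7 hp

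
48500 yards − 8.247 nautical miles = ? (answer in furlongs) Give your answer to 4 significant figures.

144.5 furlong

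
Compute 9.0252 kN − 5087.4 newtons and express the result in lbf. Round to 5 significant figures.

885.25 lbf

9.0252 kN = 2028.946 lbf and 5087.4 N = 1143.693 lbf.
2028.946 − 1143.693 ≈ 885.25 lbf.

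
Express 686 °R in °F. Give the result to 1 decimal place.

°R = °F + 459.67.
Applying the formula gives 226.3 °F.

226.3 degrees Fahrenheit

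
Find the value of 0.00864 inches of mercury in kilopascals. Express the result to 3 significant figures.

0.0293 kilopascals

1 inch of mercury = 3.38639 kPa.
0.00864 × 3.38639 ≈ 0.0293 kPa.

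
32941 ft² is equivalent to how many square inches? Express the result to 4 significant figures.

1 ft² = 144.000 in².
32941 × 144.000 ≈ 4.744e+6 in².

4.744e+6 in²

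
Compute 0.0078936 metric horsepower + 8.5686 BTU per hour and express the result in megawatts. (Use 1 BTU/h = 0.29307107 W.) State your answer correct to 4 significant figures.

8.317 × 10^-6 MW

0.0078936 PS = 5.80573 × 10^-6 MW and 8.5686 BTU/h = 2.51121 × 10^-6 MW.
5.80573 × 10^-6 + 2.51121 × 10^-6 ≈ 8.317 × 10^-6 MW.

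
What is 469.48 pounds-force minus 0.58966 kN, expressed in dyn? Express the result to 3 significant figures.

1.50 × 10^8 dynes

469.48 lbf = 2.08835 × 10^8 dyn and 0.58966 kN = 5.89660 × 10^7 dyn.
2.08835 × 10^8 − 5.89660 × 10^7 ≈ 1.50 × 10^8 dyn.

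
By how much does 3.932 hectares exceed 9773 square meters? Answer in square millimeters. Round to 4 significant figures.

2.955 × 10^10 mm²

3.932 ha = 3.93200 × 10^10 mm² and 9773 m² = 9.77300 × 10^9 mm².
3.93200 × 10^10 − 9.77300 × 10^9 ≈ 2.955 × 10^10 mm².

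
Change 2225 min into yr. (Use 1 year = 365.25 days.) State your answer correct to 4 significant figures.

0.004230 yr

1 min = 1.90129 × 10^-6 yr.
So 2225 × 1.90129 × 10^-6 ≈ 0.004230 yr.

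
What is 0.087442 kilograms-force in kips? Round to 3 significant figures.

0.000193 kips

1 kgf = 0.00220462 kip.
So 0.087442 × 0.00220462 ≈ 0.000193 kip.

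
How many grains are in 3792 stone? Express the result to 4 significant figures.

3.716 × 10^8 gr

1 st = 98000.0 gr.
So 3792 × 98000.0 ≈ 3.716 × 10^8 gr.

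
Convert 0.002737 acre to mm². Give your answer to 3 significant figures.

1 acre = 4.04686 × 10^9 square millimeters.
Thus 0.002737 × 4.04686 × 10^9 ≈ 1.11 × 10^7 mm².

1.11 × 10^7 square millimeters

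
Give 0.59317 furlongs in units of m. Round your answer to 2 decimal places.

1 furlong = 201.168 m.
Then 0.59317 × 201.168 ≈ 119.33 m.

119.33 meters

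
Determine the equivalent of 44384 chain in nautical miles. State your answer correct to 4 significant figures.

1 chain = 0.0108622 nmi.
So 44384 × 0.0108622 ≈ 482.1 nmi.

482.1 nmi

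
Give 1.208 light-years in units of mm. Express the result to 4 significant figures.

1.143e+19 millimeters

1 light-year = 9.46073e+18 millimeters.
1.208 × 9.46073e+18 ≈ 1.143e+19 mm.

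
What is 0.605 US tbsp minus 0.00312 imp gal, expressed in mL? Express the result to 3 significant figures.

0.605 US tbsp = 8.94599 mL and 0.00312 imp gal = 14.1838 mL.
8.94599 − 14.1838 ≈ -5.24 mL.

-5.24 mL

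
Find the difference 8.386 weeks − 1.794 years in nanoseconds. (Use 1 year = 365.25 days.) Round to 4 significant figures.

-5.154e+16 nanoseconds

8.386 wk = 5.07185e+15 ns and 1.794 yr = 5.66143e+16 ns.
5.07185e+15 − 5.66143e+16 ≈ -5.154e+16 ns.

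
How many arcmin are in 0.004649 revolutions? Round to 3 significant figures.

100 arcminutes

1 revolution = 21600.0 arcminutes.
Then 0.004649 × 21600.0 ≈ 100 arcmin.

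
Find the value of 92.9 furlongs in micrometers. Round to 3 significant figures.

1.87 × 10^10 μm

1 furlong = 2.01168 × 10^8 micrometers.
Then 92.9 × 2.01168 × 10^8 ≈ 1.87 × 10^10 μm.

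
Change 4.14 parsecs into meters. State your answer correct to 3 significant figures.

1.28 × 10^17 m

1 pc = 3.08568 × 10^16 m.
So 4.14 × 3.08568 × 10^16 ≈ 1.28 × 10^17 m.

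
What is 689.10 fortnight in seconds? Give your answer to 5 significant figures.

8.3354e+8 seconds

1 fortnight = 1.20960e+6 seconds.
So 689.10 × 1.20960e+6 ≈ 8.3354e+8 s.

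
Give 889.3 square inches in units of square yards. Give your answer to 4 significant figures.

0.6862 square yards

1 in² = 0.000771605 yd².
Thus 889.3 × 0.000771605 ≈ 0.6862 yd².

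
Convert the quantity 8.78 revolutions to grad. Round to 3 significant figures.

1 revolution = 400.000 grad.
8.78 × 400.000 ≈ 3510 grad.

3510 grad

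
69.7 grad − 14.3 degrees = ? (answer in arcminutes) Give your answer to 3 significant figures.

69.7 grad = 3763.80 arcmin and 14.3 ° = 858.000 arcmin.
3763.80 − 858.000 ≈ 2910 arcmin.

2910 arcmin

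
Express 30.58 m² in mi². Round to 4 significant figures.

1.181 × 10^-5 mi²

1 m² = 3.86102 × 10^-7 mi².
Thus 30.58 × 3.86102 × 10^-7 ≈ 1.181 × 10^-5 mi².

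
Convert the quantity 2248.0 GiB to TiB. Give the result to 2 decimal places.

2.20 tebibytes

1 gibibyte = 0.0009765625 tebibytes.
Thus 2248.0 × 0.0009765625 ≈ 2.20 TiB.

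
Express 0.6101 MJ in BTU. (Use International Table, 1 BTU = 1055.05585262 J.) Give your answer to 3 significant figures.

1 MJ = 947.817 BTU.
Thus 0.6101 × 947.817 ≈ 578 BTU.

578 BTU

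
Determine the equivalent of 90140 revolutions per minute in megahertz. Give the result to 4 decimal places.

0.0015 megahertz

1 revolution per minute = 1.66667 × 10^-8 MHz.
So 90140 × 1.66667 × 10^-8 ≈ 0.0015 MHz.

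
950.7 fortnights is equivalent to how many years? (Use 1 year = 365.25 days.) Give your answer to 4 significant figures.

36.44 years

1 fortnight = 0.0383299 years.
Thus 950.7 × 0.0383299 ≈ 36.44 yr.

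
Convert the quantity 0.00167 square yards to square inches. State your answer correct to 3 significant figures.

1 square yard = 1296.00 in².
So 0.00167 × 1296.00 ≈ 2.16 in².

2.16 in²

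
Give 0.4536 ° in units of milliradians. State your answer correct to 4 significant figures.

7.917 milliradians

1 ° = 17.4533 mrad.
0.4536 × 17.4533 ≈ 7.917 mrad.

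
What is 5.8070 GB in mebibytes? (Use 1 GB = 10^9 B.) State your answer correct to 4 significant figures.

5538 mebibytes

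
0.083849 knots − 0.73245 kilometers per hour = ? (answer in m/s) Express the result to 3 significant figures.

-0.160 meters per second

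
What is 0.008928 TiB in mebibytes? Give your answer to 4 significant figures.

9362 MiB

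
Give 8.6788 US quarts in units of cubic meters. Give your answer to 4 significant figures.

1 US qt = 0.000946353 m³.
Thus 8.6788 × 0.000946353 ≈ 0.008213 m³.

0.008213 m³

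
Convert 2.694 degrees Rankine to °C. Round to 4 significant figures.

-271.7 °C

°R = (°C + 273.15) × 9/5.
Applying the formula gives -271.7 °C.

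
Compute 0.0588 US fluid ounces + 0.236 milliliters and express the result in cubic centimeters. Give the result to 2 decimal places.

0.0588 US fl oz = 1.73892 cm³ and 0.236 mL = 0.236000 cm³.
1.73892 + 0.236000 ≈ 1.97 cm³.

1.97 cubic centimeters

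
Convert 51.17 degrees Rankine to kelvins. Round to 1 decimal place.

°R = K × 9/5.
Applying the formula gives 28.4 K.

28.4 K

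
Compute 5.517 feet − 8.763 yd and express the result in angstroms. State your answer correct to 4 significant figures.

5.517 ft = 1.68158e+10 Å and 8.763 yd = 8.01289e+10 Å.
1.68158e+10 − 8.01289e+10 ≈ -6.331e+10 Å.

-6.331e+10 angstroms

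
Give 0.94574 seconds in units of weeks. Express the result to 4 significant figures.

1.564 × 10^-6 wk

1 s = 1.65344 × 10^-6 wk.
Thus 0.94574 × 1.65344 × 10^-6 ≈ 1.564 × 10^-6 wk.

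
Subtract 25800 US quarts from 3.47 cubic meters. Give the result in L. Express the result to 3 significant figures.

-20900 L

3.47 m³ = 3470.00 L and 25800 US qt = 24415.9 L.
3470.00 − 24415.9 ≈ -20900 L.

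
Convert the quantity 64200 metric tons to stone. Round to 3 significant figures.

1 metric ton = 157.473 stone.
64200 × 157.473 ≈ 1.01e+7 st.

1.01e+7 st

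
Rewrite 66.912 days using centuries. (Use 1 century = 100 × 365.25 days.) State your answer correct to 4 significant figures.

0.001832 century

1 day = 2.73785e-5 centuries.
66.912 × 2.73785e-5 ≈ 0.001832 century.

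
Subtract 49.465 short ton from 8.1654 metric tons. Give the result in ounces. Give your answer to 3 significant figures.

-1.29 × 10^6 ounces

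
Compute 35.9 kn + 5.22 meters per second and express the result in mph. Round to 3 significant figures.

35.9 kn = 41.3130 mph and 5.22 m/s = 11.6768 mph.
41.3130 + 11.6768 ≈ 53.0 mph.

53.0 mph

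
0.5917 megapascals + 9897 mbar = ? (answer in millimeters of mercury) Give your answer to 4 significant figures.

0.5917 MPa = 4438.11 mmHg and 9897 mbar = 7423.36 mmHg.
4438.11 + 7423.36 ≈ 11860 mmHg.

11860 mmHg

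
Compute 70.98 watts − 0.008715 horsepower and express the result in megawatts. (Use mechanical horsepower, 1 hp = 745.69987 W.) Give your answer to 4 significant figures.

6.448e-5 MW

70.98 W = 7.09800e-5 MW and 0.008715 hp = 6.49877e-6 MW.
7.09800e-5 − 6.49877e-6 ≈ 6.448e-5 MW.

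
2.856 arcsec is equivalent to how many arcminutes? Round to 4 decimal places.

0.0476 arcminutes

1 arcsecond = 0.0166667 arcmin.
2.856 × 0.0166667 ≈ 0.0476 arcmin.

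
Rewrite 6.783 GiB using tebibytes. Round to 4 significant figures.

1 GiB = 0.0009765625 TiB.
Then 6.783 × 0.0009765625 ≈ 0.006624 TiB.

0.006624 TiB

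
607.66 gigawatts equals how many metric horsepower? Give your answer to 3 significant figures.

1 GW = 1.35962e+6 metric horsepower.
Then 607.66 × 1.35962e+6 ≈ 8.26e+8 PS.

8.26e+8 metric horsepower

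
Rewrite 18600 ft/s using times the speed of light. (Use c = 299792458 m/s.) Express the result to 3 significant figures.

1 ft/s = 1.01670 × 10^-9 c.
Thus 18600 × 1.01670 × 10^-9 ≈ 1.89 × 10^-5 c.

1.89 × 10^-5 c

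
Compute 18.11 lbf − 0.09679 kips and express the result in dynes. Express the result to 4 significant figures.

-3.500e+7 dyn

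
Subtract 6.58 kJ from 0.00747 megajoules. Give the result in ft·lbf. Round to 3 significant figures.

656 foot-pounds

0.00747 MJ = 5509.59 ft·lbf and 6.58 kJ = 4853.16 ft·lbf.
5509.59 − 4853.16 ≈ 656 ft·lbf.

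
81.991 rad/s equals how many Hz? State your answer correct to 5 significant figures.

1 radian per second = 0.159155 hertz.
Then 81.991 × 0.159155 ≈ 13.049 Hz.

13.049 Hz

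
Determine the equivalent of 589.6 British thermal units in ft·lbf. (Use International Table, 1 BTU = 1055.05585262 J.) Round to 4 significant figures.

1 British thermal unit = 778.169 foot-pounds.
589.6 × 778.169 ≈ 458800 ft·lbf.

458800 ft·lbf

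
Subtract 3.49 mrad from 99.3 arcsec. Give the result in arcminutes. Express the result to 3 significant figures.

99.3 arcsec = 1.65500 arcmin and 3.49 mrad = 11.9977 arcmin.
1.65500 − 11.9977 ≈ -10.3 arcmin.

-10.3 arcmin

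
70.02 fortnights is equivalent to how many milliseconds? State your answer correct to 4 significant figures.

1 fortnight = 1.20960e+9 ms.
70.02 × 1.20960e+9 ≈ 8.470e+10 ms.

8.470e+10 milliseconds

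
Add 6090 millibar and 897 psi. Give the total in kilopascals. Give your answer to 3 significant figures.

6090 mbar = 609.000 kPa and 897 psi = 6184.60 kPa.
609.000 + 6184.60 ≈ 6790 kPa.

6790 kPa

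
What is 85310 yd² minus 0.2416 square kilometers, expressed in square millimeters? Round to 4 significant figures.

-1.703 × 10^11 mm²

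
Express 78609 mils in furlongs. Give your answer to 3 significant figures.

0.00993 furlong

1 mil = 1.26263 × 10^-7 furlong.
78609 × 1.26263 × 10^-7 ≈ 0.00993 furlong.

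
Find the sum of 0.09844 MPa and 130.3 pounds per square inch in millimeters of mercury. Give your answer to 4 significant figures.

7477 millimeters of mercury

0.09844 MPa = 738.361 mmHg and 130.3 psi = 6738.45 mmHg.
738.361 + 6738.45 ≈ 7477 mmHg.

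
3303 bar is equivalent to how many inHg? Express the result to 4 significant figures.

1 bar = 29.5300 inHg.
3303 × 29.5300 ≈ 97540 inHg.

97540 inHg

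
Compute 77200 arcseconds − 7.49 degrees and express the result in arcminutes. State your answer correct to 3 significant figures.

77200 arcsec = 1286.67 arcmin and 7.49 ° = 449.400 arcmin.
1286.67 − 449.400 ≈ 837 arcmin.

837 arcminutes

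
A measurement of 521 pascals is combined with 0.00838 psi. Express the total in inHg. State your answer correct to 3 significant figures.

521 Pa = 0.153851 inHg and 0.00838 psi = 0.0170619 inHg.
0.153851 + 0.0170619 ≈ 0.171 inHg.

0.171 inches of mercury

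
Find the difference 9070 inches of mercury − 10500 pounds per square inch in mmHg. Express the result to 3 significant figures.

-313000 mmHg

9070 inHg = 230378 mmHg and 10500 psi = 543007 mmHg.
230378 − 543007 ≈ -313000 mmHg.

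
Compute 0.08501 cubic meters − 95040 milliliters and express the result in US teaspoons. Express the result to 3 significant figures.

0.08501 m³ = 17247.2 US tsp and 95040 mL = 19282.1 US tsp.
17247.2 − 19282.1 ≈ -2030 US tsp.

-2030 US teaspoons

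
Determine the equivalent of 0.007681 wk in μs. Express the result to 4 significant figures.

1 week = 6.04800e+11 microseconds.
0.007681 × 6.04800e+11 ≈ 4.645e+9 μs.

4.645e+9 μs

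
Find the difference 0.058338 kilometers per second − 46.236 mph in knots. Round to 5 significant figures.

73.222 knots

0.058338 km/s = 113.400 kn and 46.236 mph = 40.1780 kn.
113.400 − 40.1780 ≈ 73.222 kn.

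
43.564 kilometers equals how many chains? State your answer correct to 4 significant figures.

1 kilometer = 49.7097 chain.
43.564 × 49.7097 ≈ 2166 chain.

2166 chain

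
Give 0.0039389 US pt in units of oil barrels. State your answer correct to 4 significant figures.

1 US pt = 0.00297619 oil barrels.
0.0039389 × 0.00297619 ≈ 1.172 × 10^-5 bbl.

1.172 × 10^-5 bbl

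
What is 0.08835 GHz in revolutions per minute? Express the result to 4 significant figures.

1 gigahertz = 6.00000e+10 revolutions per minute.
Then 0.08835 × 6.00000e+10 ≈ 5.301e+9 rpm.

5.301e+9 rpm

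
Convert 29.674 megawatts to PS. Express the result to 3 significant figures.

40300 metric horsepower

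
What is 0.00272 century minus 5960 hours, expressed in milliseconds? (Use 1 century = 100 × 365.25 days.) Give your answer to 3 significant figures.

-1.29e+10 milliseconds

0.00272 century = 8.58367e+9 ms and 5960 h = 2.14560e+10 ms.
8.58367e+9 − 2.14560e+10 ≈ -1.29e+10 ms.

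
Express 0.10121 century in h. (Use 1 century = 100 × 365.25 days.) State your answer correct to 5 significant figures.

1 century = 876600 h.
Then 0.10121 × 876600 ≈ 88721 h.

88721 hours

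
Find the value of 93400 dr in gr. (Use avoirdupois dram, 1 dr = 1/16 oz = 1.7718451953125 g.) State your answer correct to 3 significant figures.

2.55e+6 grains

1 dr = 27.34375 gr.
93400 × 27.34375 ≈ 2.55e+6 gr.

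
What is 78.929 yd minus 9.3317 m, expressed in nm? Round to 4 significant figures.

6.284e+10 nm

78.929 yd = 7.21727e+10 nm and 9.3317 m = 9.33170e+9 nm.
7.21727e+10 − 9.33170e+9 ≈ 6.284e+10 nm.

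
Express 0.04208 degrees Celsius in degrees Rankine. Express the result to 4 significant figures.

491.7 degrees Rankine

°R = (°C + 273.15) × 9/5.
Applying the formula gives 491.7 °R.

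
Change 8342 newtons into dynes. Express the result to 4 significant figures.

1 newton = 100000 dyn.
So 8342 × 100000 ≈ 8.342 × 10^8 dyn.

8.342 × 10^8 dynes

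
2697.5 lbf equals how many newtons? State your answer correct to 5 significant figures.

11999 newtons

1 pound-force = 4.44822 newtons.
So 2697.5 × 4.44822 ≈ 11999 N.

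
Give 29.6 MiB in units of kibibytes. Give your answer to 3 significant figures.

1 MiB = 1024.00 kibibytes.
Then 29.6 × 1024.00 ≈ 30300 KiB.

30300 KiB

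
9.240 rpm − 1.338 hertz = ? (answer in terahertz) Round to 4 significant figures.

9.240 rpm = 1.54000e-13 THz and 1.338 Hz = 1.33800e-12 THz.
1.54000e-13 − 1.33800e-12 ≈ -1.184e-12 THz.

-1.184e-12 THz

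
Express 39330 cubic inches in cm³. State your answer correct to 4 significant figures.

644500 cubic centimeters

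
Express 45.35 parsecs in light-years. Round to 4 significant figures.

147.9 ly

1 parsec = 3.26156 ly.
Then 45.35 × 3.26156 ≈ 147.9 ly.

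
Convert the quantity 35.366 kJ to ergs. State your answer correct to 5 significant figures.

1 kilojoule = 1.00000 × 10^10 ergs.
35.366 × 1.00000 × 10^10 ≈ 3.5366 × 10^11 erg.

3.5366 × 10^11 erg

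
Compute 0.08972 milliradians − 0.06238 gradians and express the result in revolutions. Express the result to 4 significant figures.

-0.0001417 revolutions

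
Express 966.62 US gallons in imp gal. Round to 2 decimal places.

804.88 imp gal

1 US gal = 0.832674 imp gal.
Thus 966.62 × 0.832674 ≈ 804.88 imp gal.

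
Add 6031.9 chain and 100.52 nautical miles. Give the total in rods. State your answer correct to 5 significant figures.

6031.9 chain = 24127.6 rod and 100.52 nmi = 37016.4 rod.
24127.6 + 37016.4 ≈ 61144 rod.

61144 rod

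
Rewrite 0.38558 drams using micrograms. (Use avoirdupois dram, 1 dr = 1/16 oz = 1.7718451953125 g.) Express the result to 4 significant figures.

1 dr = 1.77185 × 10^6 micrograms.
So 0.38558 × 1.77185 × 10^6 ≈ 683200 μg.

683200 micrograms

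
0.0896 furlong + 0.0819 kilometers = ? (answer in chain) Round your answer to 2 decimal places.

0.0896 furlong = 0.896000 chain and 0.0819 km = 4.07122 chain.
0.896000 + 4.07122 ≈ 4.97 chain.

4.97 chains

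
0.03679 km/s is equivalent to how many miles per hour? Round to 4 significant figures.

82.30 mph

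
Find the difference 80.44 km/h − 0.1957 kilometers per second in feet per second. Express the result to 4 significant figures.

-568.8 feet per second

80.44 km/h = 73.3085 ft/s and 0.1957 km/s = 642.060 ft/s.
73.3085 − 642.060 ≈ -568.8 ft/s.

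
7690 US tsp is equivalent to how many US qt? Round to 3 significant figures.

1 US teaspoon = 0.00520833 US qt.
Then 7690 × 0.00520833 ≈ 40.1 US qt.

40.1 US quarts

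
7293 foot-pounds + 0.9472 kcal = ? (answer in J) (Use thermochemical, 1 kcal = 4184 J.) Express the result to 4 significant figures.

13850 J

7293 ft·lbf = 9887.98 J and 0.9472 kcal = 3963.08 J.
9887.98 + 3963.08 ≈ 13850 J.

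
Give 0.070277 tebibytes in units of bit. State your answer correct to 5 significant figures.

6.1816e+11 bit

1 TiB = 8.79609e+12 bits.
So 0.070277 × 8.79609e+12 ≈ 6.1816e+11 bit.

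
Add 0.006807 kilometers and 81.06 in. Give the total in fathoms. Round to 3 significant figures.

4.85 fathom

0.006807 km = 3.72211 fathom and 81.06 in = 1.12583 fathom.
3.72211 + 1.12583 ≈ 4.85 fathom.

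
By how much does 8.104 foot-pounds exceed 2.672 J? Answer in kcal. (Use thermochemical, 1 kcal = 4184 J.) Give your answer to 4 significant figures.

8.104 ft·lbf = 0.00262609 kcal and 2.672 J = 0.000638623 kcal.
0.00262609 − 0.000638623 ≈ 0.001987 kcal.

0.001987 kcal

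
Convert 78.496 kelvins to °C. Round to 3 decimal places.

-194.654 degrees Celsius

K = °C + 273.15.
Applying the formula gives -194.654 °C.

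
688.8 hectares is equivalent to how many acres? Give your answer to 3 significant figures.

1 ha = 2.47105 acre.
So 688.8 × 2.47105 ≈ 1700 acre.

1700 acre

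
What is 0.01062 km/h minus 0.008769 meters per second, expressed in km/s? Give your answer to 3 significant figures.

-5.82e-6 kilometers per second

0.01062 km/h = 2.95000e-6 km/s and 0.008769 m/s = 8.76900e-6 km/s.
2.95000e-6 − 8.76900e-6 ≈ -5.82e-6 km/s.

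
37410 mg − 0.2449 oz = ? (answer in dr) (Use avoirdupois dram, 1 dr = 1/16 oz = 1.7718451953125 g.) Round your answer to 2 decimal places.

37410 mg = 21.1136 dr and 0.2449 oz = 3.91840 dr.
21.1136 − 3.91840 ≈ 17.20 dr.

17.20 drams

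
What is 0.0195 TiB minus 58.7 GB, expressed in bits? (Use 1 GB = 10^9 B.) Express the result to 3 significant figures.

0.0195 TiB = 1.71524e+11 bit and 58.7 GB = 4.69600e+11 bit.
1.71524e+11 − 4.69600e+11 ≈ -2.98e+11 bit.

-2.98e+11 bits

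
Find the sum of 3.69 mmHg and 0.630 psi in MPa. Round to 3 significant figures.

3.69 mmHg = 0.000491960 MPa and 0.630 psi = 0.00434370 MPa.
0.000491960 + 0.00434370 ≈ 0.00484 MPa.

0.00484 MPa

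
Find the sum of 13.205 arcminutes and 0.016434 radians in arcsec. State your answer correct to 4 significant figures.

4182 arcsec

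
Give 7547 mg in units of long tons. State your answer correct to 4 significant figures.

1 milligram = 9.84207 × 10^-10 long ton.
So 7547 × 9.84207 × 10^-10 ≈ 7.428 × 10^-6 long ton.

7.428 × 10^-6 long ton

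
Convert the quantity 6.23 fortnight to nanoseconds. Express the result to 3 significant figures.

1 fortnight = 1.20960e+15 ns.
Then 6.23 × 1.20960e+15 ≈ 7.54e+15 ns.

7.54e+15 nanoseconds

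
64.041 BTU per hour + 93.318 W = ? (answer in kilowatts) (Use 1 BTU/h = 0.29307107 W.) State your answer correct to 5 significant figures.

0.11209 kilowatts

64.041 BTU/h = 0.0187686 kW and 93.318 W = 0.0933180 kW.
0.0187686 + 0.0933180 ≈ 0.11209 kW.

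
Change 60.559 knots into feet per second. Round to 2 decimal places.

1 knot = 1.68781 ft/s.
60.559 × 1.68781 ≈ 102.21 ft/s.

102.21 ft/s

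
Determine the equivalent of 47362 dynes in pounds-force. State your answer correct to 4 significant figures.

0.1065 lbf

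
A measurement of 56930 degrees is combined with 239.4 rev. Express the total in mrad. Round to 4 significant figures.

56930 ° = 993616 mrad and 239.4 rev = 1.50419 × 10^6 mrad.
993616 + 1.50419 × 10^6 ≈ 2.498 × 10^6 mrad.

2.498 × 10^6 mrad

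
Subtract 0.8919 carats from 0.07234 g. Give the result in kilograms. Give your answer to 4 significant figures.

-0.0001060 kg

0.07234 g = 7.23400 × 10^-5 kg and 0.8919 ct = 0.000178380 kg.
7.23400 × 10^-5 − 0.000178380 ≈ -0.0001060 kg.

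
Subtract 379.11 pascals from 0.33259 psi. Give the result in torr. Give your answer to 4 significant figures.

0.33259 psi = 17.1999 torr and 379.11 Pa = 2.84356 torr.
17.1999 − 2.84356 ≈ 14.36 torr.

14.36 torr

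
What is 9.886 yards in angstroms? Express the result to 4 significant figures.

9.040 × 10^10 angstroms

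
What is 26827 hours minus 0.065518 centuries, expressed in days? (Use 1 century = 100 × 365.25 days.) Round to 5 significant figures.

26827 h = 1117.792 d and 0.065518 century = 2393.045 d.
1117.792 − 2393.045 ≈ -1275.3 d.

-1275.3 d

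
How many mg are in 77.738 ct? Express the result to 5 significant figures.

15548 mg

1 carat = 200.000 mg.
77.738 × 200.000 ≈ 15548 mg.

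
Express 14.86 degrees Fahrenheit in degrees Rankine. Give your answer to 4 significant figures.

°R = °F + 459.67.
Applying the formula gives 474.5 °R.

474.5 degrees Rankine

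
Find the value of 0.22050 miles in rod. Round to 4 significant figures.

1 mi = 320.000 rod.
Then 0.22050 × 320.000 ≈ 70.56 rod.

70.56 rods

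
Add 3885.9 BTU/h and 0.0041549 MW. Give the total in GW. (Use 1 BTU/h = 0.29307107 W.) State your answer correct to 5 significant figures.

3885.9 BTU/h = 1.13884 × 10^-6 GW and 0.0041549 MW = 4.15490 × 10^-6 GW.
1.13884 × 10^-6 + 4.15490 × 10^-6 ≈ 5.2937 × 10^-6 GW.

5.2937 × 10^-6 GW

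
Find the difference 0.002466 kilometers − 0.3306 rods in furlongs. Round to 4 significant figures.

0.002466 km = 0.0122584 furlong and 0.3306 rod = 0.00826500 furlong.
0.0122584 − 0.00826500 ≈ 0.003993 furlong.

0.003993 furlong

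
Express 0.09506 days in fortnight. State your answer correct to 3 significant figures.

0.00679 fortnight

1 day = 0.0714286 fortnights.
Then 0.09506 × 0.0714286 ≈ 0.00679 fortnight.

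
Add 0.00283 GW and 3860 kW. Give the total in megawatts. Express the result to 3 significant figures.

6.69 MW

0.00283 GW = 2.83000 MW and 3860 kW = 3.86000 MW.
2.83000 + 3.86000 ≈ 6.69 MW.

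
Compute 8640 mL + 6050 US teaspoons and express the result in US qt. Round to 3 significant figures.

40.6 US quarts

8640 mL = 9.12979 US qt and 6050 US tsp = 31.5104 US qt.
9.12979 + 31.5104 ≈ 40.6 US qt.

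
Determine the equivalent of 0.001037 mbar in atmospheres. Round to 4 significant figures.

1.023e-6 atmospheres

1 mbar = 0.000986923 atm.
So 0.001037 × 0.000986923 ≈ 1.023e-6 atm.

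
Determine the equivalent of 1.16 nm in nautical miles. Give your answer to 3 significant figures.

1 nm = 5.39957e-13 nmi.
So 1.16 × 5.39957e-13 ≈ 6.26e-13 nmi.

6.26e-13 nmi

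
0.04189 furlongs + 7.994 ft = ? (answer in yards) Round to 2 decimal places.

11.88 yards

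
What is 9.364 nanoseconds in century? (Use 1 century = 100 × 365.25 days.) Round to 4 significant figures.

2.967e-18 century

1 nanosecond = 3.16881e-19 century.
Thus 9.364 × 3.16881e-19 ≈ 2.967e-18 century.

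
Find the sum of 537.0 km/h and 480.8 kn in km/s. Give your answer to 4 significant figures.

537.0 km/h = 0.149167 km/s and 480.8 kn = 0.247345 km/s.
0.149167 + 0.247345 ≈ 0.3965 km/s.

0.3965 km/s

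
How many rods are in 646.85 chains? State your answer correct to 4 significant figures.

2587 rod

1 chain = 4.00000 rods.
So 646.85 × 4.00000 ≈ 2587 rod.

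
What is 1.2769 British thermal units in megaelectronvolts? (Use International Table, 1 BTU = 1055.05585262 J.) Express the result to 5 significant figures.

8.4086 × 10^15 MeV

1 British thermal unit = 6.58514 × 10^15 megaelectronvolts.
Thus 1.2769 × 6.58514 × 10^15 ≈ 8.4086 × 10^15 MeV.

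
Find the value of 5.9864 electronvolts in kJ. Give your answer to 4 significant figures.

9.591e-22 kilojoules

1 electronvolt = 1.60218e-22 kilojoules.
So 5.9864 × 1.60218e-22 ≈ 9.591e-22 kJ.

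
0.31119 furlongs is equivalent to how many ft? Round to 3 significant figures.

205 ft

1 furlong = 660.000 ft.
Thus 0.31119 × 660.000 ≈ 205 ft.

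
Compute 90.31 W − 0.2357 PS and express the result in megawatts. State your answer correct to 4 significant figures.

90.31 W = 9.03100 × 10^-5 MW and 0.2357 PS = 0.000173357 MW.
9.03100 × 10^-5 − 0.000173357 ≈ -8.305 × 10^-5 MW.

-8.305 × 10^-5 megawatts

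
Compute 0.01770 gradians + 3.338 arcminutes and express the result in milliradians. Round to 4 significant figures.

0.01770 grad = 0.278031 mrad and 3.338 arcmin = 0.970985 mrad.
0.278031 + 0.970985 ≈ 1.249 mrad.

1.249 mrad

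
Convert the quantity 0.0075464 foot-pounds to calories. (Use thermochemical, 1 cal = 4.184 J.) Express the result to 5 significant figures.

0.0024454 cal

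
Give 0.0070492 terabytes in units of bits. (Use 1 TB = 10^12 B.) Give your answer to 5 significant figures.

5.6394e+10 bit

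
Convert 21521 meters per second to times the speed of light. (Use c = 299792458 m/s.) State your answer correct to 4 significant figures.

1 m/s = 3.33564e-9 times the speed of light.
21521 × 3.33564e-9 ≈ 7.179e-5 c.

7.179e-5 c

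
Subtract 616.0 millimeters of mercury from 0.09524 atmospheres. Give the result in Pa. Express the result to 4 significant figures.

0.09524 atm = 9650.19 Pa and 616.0 mmHg = 82126.6 Pa.
9650.19 − 82126.6 ≈ -72480 Pa.

-72480 Pa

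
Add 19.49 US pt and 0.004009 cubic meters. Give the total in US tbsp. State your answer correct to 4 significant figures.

894.8 US tbsp

19.49 US pt = 623.680 US tbsp and 0.004009 m³ = 271.121 US tbsp.
623.680 + 271.121 ≈ 894.8 US tbsp.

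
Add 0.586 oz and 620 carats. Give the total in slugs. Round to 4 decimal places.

0.0096 slug

0.586 oz = 0.00113834 slug and 620 ct = 0.00849670 slug.
0.00113834 + 0.00849670 ≈ 0.0096 slug.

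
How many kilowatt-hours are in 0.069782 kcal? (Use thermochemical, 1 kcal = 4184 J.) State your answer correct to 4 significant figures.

1 kilocalorie = 0.00116222 kWh.
0.069782 × 0.00116222 ≈ 8.110 × 10^-5 kWh.

8.110 × 10^-5 kWh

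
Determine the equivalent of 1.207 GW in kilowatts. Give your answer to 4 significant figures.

1 GW = 1.00000e+6 kilowatts.
So 1.207 × 1.00000e+6 ≈ 1.207e+6 kW.

1.207e+6 kilowatts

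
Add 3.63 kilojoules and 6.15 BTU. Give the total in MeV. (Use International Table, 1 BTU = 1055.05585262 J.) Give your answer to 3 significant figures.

3.63 kJ = 2.26567 × 10^16 MeV and 6.15 BTU = 4.04986 × 10^16 MeV.
2.26567 × 10^16 + 4.04986 × 10^16 ≈ 6.32 × 10^16 MeV.

6.32 × 10^16 MeV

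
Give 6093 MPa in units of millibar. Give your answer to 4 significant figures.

1 megapascal = 10000.0 mbar.
6093 × 10000.0 ≈ 6.093e+7 mbar.

6.093e+7 mbar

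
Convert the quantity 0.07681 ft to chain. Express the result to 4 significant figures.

1 ft = 0.0151515 chains.
0.07681 × 0.0151515 ≈ 0.001164 chain.

0.001164 chain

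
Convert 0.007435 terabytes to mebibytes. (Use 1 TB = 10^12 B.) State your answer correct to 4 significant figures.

7091 MiB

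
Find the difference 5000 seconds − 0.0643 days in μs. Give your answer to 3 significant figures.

5000 s = 5.00000e+9 μs and 0.0643 d = 5.55552e+9 μs.
5.00000e+9 − 5.55552e+9 ≈ -5.56e+8 μs.

-5.56e+8 μs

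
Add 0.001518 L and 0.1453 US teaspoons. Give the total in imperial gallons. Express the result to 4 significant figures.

0.0004914 imp gal

0.001518 L = 0.000333913 imp gal and 0.1453 US tsp = 0.000157536 imp gal.
0.000333913 + 0.000157536 ≈ 0.0004914 imp gal.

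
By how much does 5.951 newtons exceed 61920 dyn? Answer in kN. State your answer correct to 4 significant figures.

0.005332 kilonewtons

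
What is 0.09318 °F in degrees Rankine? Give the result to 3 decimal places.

°R = °F + 459.67.
Applying the formula gives 459.763 °R.

459.763 degrees Rankine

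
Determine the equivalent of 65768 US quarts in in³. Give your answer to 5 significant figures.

1 US quart = 57.7500 in³.
Thus 65768 × 57.7500 ≈ 3.7981 × 10^6 in³.

3.7981 × 10^6 cubic inches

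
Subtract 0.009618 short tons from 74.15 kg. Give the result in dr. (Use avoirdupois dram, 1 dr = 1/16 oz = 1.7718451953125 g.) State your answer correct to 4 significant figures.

36920 dr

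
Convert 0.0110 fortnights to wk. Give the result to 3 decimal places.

0.022 wk

1 fortnight = 2.00000 wk.
Then 0.0110 × 2.00000 ≈ 0.022 wk.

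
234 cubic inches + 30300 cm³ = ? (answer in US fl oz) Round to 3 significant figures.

1150 US fl oz

234 in³ = 129.662 US fl oz and 30300 cm³ = 1024.56 US fl oz.
129.662 + 1024.56 ≈ 1150 US fl oz.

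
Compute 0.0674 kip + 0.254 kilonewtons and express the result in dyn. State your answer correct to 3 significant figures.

5.54 × 10^7 dynes

0.0674 kip = 2.99810 × 10^7 dyn and 0.254 kN = 2.54000 × 10^7 dyn.
2.99810 × 10^7 + 2.54000 × 10^7 ≈ 5.54 × 10^7 dyn.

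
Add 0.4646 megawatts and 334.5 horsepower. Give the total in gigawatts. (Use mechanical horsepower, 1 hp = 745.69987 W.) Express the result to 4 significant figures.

0.4646 MW = 0.000464600 GW and 334.5 hp = 0.000249437 GW.
0.000464600 + 0.000249437 ≈ 0.0007140 GW.

0.0007140 gigawatts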